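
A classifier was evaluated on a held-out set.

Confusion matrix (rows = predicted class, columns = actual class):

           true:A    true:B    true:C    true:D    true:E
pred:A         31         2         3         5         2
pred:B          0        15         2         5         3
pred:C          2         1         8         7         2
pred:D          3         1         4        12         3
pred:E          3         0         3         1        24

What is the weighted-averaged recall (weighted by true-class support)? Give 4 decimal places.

Per-class recall (TP/(TP+FN)):
  A: TP=31, FN=0+2+3+3=8 → 31/39 = 0.79487
  B: TP=15, FN=2+1+1+0=4 → 15/19 = 0.78947
  C: TP=8, FN=3+2+4+3=12 → 8/20 = 0.40000
  D: TP=12, FN=5+5+7+1=18 → 12/30 = 0.40000
  E: TP=24, FN=2+3+2+3=10 → 24/34 = 0.70588
Weighted-recall = Σ (supportᵢ/N)·recallᵢ with N=142: (39/142)·0.79487 + (19/142)·0.78947 + (20/142)·0.40000 + (30/142)·0.40000 + (34/142)·0.70588 = 0.6338

0.6338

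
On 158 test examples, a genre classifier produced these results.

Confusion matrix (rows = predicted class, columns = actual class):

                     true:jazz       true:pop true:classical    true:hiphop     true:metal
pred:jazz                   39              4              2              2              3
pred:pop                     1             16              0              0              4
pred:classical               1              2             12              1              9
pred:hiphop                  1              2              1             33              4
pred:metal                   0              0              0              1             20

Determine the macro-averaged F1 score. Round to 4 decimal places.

Per-class F1 score (2·TP/(2·TP+FP+FN)):
  jazz: TP=39, FP=4+2+2+3=11, FN=1+1+1+0=3 → 78/92 = 0.84783
  pop: TP=16, FP=1+0+0+4=5, FN=4+2+2+0=8 → 32/45 = 0.71111
  classical: TP=12, FP=1+2+1+9=13, FN=2+0+1+0=3 → 24/40 = 0.60000
  hiphop: TP=33, FP=1+2+1+4=8, FN=2+0+1+1=4 → 66/78 = 0.84615
  metal: TP=20, FP=0+0+0+1=1, FN=3+4+9+4=20 → 40/61 = 0.65574
Macro-F1 score = mean = (0.84783 + 0.71111 + 0.60000 + 0.84615 + 0.65574) / 5 = 0.7322

0.7322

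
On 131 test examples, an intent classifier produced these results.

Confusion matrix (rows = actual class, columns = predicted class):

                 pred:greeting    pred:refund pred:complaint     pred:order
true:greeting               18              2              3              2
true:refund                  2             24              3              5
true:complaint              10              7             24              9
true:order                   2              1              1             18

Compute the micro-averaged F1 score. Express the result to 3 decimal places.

0.641

Micro-averaging pools counts across classes: ΣTP=84, ΣFP=47, ΣFN=47.
Micro-F1 score = 2·TP/(2·TP+FP+FN) on pooled counts = 0.641 (equals overall accuracy in single-label multiclass).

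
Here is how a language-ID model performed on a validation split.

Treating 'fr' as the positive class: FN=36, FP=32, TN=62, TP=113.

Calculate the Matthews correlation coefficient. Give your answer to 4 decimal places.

0.4150

MCC = (TP·TN − FP·FN) / √((TP+FP)(TP+FN)(TN+FP)(TN+FN))
Numerator = 113·62 − 32·36 = 5854
Denominator = √(145·149·94·98) = √199025260 = 14107.6313
MCC = 5854 / 14107.6313 = 0.4150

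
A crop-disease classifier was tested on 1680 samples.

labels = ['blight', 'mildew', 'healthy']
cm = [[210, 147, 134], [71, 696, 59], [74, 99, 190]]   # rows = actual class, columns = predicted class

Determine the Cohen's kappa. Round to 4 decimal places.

Observed agreement pₒ = trace/N = 1096/1680 = 0.65238
Expected agreement pₑ = Σ (rowᵢ·colᵢ)/N² = (491·355 + 826·942 + 363·383)/1680² = 0.38670
κ = (pₒ − pₑ)/(1 − pₑ) = (0.65238 − 0.38670)/(1 − 0.38670) = 0.4332

0.4332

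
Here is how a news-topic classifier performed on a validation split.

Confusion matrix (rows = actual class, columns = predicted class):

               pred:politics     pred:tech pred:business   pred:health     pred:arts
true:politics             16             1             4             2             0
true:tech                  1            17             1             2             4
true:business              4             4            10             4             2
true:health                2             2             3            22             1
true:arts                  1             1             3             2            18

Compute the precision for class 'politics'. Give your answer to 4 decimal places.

0.6667

Treat 'politics' as positive and all other classes as negative.
precision = TP/(TP+FP).
politics: TP=16, FP=1+4+2+1=8 → 16/24 = 0.66667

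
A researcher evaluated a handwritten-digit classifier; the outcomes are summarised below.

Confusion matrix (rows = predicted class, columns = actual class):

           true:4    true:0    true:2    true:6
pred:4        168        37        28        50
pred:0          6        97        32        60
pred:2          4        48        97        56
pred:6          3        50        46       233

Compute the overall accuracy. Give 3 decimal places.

0.586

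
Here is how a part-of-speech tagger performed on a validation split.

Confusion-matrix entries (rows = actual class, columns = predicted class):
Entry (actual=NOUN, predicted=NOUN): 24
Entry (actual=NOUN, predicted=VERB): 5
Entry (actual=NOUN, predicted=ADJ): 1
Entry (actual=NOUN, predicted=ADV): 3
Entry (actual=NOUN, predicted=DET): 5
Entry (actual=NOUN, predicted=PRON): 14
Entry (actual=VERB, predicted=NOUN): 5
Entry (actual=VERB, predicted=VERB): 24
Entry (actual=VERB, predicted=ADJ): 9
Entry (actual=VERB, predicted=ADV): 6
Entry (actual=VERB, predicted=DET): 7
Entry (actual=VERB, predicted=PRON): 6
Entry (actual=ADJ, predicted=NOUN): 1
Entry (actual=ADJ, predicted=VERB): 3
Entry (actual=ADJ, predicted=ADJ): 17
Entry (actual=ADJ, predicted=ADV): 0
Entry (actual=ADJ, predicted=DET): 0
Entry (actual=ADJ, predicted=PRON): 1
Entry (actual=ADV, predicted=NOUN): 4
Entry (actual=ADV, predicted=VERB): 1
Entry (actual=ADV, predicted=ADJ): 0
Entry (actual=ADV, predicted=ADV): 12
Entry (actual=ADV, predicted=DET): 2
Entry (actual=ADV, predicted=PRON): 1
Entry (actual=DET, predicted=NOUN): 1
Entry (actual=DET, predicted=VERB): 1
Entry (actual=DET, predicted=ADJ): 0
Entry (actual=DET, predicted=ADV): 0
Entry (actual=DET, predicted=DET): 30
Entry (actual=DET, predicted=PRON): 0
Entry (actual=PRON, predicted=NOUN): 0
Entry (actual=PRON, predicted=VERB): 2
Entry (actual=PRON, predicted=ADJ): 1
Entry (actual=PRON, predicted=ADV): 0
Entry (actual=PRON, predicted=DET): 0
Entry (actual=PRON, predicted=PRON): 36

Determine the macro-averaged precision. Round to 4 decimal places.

0.6389

Per-class precision (TP/(TP+FP)):
  NOUN: TP=24, FP=5+1+4+1+0=11 → 24/35 = 0.68571
  VERB: TP=24, FP=5+3+1+1+2=12 → 24/36 = 0.66667
  ADJ: TP=17, FP=1+9+0+0+1=11 → 17/28 = 0.60714
  ADV: TP=12, FP=3+6+0+0+0=9 → 12/21 = 0.57143
  DET: TP=30, FP=5+7+0+2+0=14 → 30/44 = 0.68182
  PRON: TP=36, FP=14+6+1+1+0=22 → 36/58 = 0.62069
Macro-precision = mean = (0.68571 + 0.66667 + 0.60714 + 0.57143 + 0.68182 + 0.62069) / 6 = 0.6389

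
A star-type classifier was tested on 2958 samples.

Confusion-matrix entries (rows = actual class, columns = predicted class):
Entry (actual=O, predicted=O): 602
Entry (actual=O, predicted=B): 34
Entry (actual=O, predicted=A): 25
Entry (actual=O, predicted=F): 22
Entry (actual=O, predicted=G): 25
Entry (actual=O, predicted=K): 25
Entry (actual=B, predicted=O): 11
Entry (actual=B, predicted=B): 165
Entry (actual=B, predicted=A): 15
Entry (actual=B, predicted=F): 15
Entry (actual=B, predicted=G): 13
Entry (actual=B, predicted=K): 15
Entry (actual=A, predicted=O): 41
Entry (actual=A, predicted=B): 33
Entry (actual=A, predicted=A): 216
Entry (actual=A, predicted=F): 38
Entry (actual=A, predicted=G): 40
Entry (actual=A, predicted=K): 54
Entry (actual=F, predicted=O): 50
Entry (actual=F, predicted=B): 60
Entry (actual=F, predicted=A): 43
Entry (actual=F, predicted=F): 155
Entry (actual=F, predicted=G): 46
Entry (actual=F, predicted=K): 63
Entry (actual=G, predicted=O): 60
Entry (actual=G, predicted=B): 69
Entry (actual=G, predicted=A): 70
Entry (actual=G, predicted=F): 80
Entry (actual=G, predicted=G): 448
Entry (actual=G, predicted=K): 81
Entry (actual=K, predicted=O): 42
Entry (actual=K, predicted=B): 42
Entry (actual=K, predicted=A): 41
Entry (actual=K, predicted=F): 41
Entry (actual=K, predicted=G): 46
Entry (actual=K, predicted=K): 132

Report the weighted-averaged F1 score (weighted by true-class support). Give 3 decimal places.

Per-class F1 score (2·TP/(2·TP+FP+FN)):
  O: TP=602, FP=11+41+50+60+42=204, FN=34+25+22+25+25=131 → 1204/1539 = 0.7823
  B: TP=165, FP=34+33+60+69+42=238, FN=11+15+15+13+15=69 → 330/637 = 0.5181
  A: TP=216, FP=25+15+43+70+41=194, FN=41+33+38+40+54=206 → 432/832 = 0.5192
  F: TP=155, FP=22+15+38+80+41=196, FN=50+60+43+46+63=262 → 310/768 = 0.4036
  G: TP=448, FP=25+13+40+46+46=170, FN=60+69+70+80+81=360 → 896/1426 = 0.6283
  K: TP=132, FP=25+15+54+63+81=238, FN=42+42+41+41+46=212 → 264/714 = 0.3697
Weighted-F1 score = Σ (supportᵢ/N)·F1 scoreᵢ with N=2958: (733/2958)·0.7823 + (234/2958)·0.5181 + (422/2958)·0.5192 + (417/2958)·0.4036 + (808/2958)·0.6283 + (344/2958)·0.3697 = 0.580

0.580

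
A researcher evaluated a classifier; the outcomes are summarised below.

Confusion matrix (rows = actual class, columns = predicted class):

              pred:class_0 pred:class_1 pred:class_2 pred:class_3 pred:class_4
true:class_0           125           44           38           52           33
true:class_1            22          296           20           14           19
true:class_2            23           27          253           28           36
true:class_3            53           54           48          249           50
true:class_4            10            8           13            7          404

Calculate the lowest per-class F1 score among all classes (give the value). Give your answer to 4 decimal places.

Per-class F1 score (2·TP/(2·TP+FP+FN)):
  class_0: TP=125, FP=22+23+53+10=108, FN=44+38+52+33=167 → 250/525 = 0.47619
  class_1: TP=296, FP=44+27+54+8=133, FN=22+20+14+19=75 → 592/800 = 0.74000
  class_2: TP=253, FP=38+20+48+13=119, FN=23+27+28+36=114 → 506/739 = 0.68471
  class_3: TP=249, FP=52+14+28+7=101, FN=53+54+48+50=205 → 498/804 = 0.61940
  class_4: TP=404, FP=33+19+36+50=138, FN=10+8+13+7=38 → 808/984 = 0.82114
Lowest is class 'class_0' with F1 score = 0.4762.

0.4762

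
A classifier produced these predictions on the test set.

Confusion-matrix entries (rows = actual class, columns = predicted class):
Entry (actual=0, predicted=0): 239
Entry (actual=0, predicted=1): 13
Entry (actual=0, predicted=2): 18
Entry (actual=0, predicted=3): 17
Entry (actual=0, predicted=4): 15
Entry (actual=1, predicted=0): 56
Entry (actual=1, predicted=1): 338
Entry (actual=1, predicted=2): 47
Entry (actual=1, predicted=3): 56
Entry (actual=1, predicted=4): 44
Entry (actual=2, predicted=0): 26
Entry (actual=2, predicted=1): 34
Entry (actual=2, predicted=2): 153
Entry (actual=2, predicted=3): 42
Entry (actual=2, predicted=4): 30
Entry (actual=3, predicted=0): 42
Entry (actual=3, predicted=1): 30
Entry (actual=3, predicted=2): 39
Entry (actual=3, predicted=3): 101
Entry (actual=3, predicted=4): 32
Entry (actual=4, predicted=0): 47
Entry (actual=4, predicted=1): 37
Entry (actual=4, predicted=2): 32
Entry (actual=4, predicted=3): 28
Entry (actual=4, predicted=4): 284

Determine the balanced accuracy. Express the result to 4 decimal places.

Balanced accuracy = mean of per-class recall.
  0: recall = 239/302 = 0.79139
  1: recall = 338/541 = 0.62477
  2: recall = 153/285 = 0.53684
  3: recall = 101/244 = 0.41393
  4: recall = 284/428 = 0.66355
Mean = (0.79139 + 0.62477 + 0.53684 + 0.41393 + 0.66355) / 5 = 0.6061

0.6061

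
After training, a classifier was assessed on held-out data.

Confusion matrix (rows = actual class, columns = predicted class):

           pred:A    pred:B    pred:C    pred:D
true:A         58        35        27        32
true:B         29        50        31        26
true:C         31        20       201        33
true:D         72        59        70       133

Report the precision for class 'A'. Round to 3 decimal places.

Treat 'A' as positive and all other classes as negative.
precision = TP/(TP+FP).
A: TP=58, FP=29+31+72=132 → 58/190 = 0.3053

0.305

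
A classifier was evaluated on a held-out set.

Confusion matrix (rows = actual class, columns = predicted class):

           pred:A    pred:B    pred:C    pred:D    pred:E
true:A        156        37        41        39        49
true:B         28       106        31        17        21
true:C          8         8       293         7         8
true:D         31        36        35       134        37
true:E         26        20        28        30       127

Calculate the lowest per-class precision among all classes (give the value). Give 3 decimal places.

0.512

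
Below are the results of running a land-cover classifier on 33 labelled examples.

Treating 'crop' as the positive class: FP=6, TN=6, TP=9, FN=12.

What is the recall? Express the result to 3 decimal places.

0.429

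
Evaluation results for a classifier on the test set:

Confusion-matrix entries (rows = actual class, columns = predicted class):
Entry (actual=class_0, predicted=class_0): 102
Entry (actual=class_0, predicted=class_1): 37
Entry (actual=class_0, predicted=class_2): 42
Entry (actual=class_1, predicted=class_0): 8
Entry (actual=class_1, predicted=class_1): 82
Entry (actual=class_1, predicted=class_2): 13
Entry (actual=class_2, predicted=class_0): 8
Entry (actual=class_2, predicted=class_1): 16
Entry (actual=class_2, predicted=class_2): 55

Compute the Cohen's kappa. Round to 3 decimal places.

0.487

Observed agreement pₒ = trace/N = 239/363 = 0.6584
Expected agreement pₑ = Σ (rowᵢ·colᵢ)/N² = (181·118 + 103·135 + 79·110)/363² = 0.3336
κ = (pₒ − pₑ)/(1 − pₑ) = (0.6584 − 0.3336)/(1 − 0.3336) = 0.487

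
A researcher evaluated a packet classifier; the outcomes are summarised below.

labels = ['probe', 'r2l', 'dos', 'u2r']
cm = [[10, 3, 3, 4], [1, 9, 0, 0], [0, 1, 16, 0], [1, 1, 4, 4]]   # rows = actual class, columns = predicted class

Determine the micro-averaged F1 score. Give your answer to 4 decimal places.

0.6842

Micro-averaging pools counts across classes: ΣTP=39, ΣFP=18, ΣFN=18.
Micro-F1 score = 2·TP/(2·TP+FP+FN) on pooled counts = 0.6842 (equals overall accuracy in single-label multiclass).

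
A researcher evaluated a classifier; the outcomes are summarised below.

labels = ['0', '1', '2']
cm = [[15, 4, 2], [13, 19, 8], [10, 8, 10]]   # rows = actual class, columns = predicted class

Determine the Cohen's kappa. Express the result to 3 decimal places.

Observed agreement pₒ = trace/N = 44/89 = 0.4944
Expected agreement pₑ = Σ (rowᵢ·colᵢ)/N² = (21·38 + 40·31 + 28·20)/89² = 0.3280
κ = (pₒ − pₑ)/(1 − pₑ) = (0.4944 − 0.3280)/(1 − 0.3280) = 0.248

0.248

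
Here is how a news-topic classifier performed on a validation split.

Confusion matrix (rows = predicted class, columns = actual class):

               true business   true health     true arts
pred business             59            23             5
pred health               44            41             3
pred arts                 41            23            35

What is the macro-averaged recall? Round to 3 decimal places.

0.565

Per-class recall (TP/(TP+FN)):
  business: TP=59, FN=44+41=85 → 59/144 = 0.4097
  health: TP=41, FN=23+23=46 → 41/87 = 0.4713
  arts: TP=35, FN=5+3=8 → 35/43 = 0.8140
Macro-recall = mean = (0.4097 + 0.4713 + 0.8140) / 3 = 0.565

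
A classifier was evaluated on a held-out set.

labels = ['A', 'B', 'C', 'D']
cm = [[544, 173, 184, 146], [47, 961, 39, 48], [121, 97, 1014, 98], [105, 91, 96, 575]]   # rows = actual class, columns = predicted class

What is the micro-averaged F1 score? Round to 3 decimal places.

0.713

Micro-averaging pools counts across classes: ΣTP=3094, ΣFP=1245, ΣFN=1245.
Micro-F1 score = 2·TP/(2·TP+FP+FN) on pooled counts = 0.713 (equals overall accuracy in single-label multiclass).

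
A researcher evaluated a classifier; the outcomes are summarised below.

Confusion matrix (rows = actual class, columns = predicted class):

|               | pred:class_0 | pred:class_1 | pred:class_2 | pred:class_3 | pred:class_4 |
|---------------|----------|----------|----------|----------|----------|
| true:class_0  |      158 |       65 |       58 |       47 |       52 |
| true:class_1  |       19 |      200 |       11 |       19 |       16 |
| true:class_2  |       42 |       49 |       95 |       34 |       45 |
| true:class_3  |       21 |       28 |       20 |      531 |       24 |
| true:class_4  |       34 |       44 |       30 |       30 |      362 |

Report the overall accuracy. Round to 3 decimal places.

0.662

Accuracy = trace / total = (158+200+95+531+362=1346) / 2034 = 1346/2034 = 0.662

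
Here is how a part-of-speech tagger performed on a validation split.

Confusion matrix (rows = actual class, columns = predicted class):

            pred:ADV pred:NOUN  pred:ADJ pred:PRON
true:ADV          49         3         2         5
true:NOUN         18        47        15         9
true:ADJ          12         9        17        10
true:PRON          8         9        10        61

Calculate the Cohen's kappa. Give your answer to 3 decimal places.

0.478

Observed agreement pₒ = trace/N = 174/284 = 0.6127
Expected agreement pₑ = Σ (rowᵢ·colᵢ)/N² = (59·87 + 89·68 + 48·44 + 88·85)/284² = 0.2576
κ = (pₒ − pₑ)/(1 − pₑ) = (0.6127 − 0.2576)/(1 − 0.2576) = 0.478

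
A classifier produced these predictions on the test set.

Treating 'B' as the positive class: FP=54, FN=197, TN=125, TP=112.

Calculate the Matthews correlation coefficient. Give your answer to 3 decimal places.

0.062

MCC = (TP·TN − FP·FN) / √((TP+FP)(TP+FN)(TN+FP)(TN+FN))
Numerator = 112·125 − 54·197 = 3362
Denominator = √(166·309·179·322) = √2956483572 = 54373.5558
MCC = 3362 / 54373.5558 = 0.062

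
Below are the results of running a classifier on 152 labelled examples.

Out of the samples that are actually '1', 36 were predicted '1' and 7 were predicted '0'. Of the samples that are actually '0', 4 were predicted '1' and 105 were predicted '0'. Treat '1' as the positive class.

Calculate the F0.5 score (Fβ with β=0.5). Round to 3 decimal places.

0.887

Fβ = (1+β²)·TP / ((1+β²)·TP + β²·FN + FP), with β²=1/4
= 1.25·36 / (1.25·36 + 0.25·7 + 4) = 0.887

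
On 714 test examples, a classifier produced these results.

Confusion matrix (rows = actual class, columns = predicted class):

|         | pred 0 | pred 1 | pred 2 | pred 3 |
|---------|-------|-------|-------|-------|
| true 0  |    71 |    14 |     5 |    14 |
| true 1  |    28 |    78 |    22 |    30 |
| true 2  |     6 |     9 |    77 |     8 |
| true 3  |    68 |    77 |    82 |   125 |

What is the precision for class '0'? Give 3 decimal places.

Take TP from the diagonal, FP from the rest of the '0' prediction marginal, FN from the rest of the '0' actual marginal.
precision = TP/(TP+FP).
0: TP=71, FP=28+6+68=102 → 71/173 = 0.4104

0.410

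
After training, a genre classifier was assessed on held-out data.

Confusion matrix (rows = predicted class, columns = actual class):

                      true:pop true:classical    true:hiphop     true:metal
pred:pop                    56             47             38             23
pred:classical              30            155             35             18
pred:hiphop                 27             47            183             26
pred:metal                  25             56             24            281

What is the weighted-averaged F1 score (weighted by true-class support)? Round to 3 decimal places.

0.629

Per-class F1 score (2·TP/(2·TP+FP+FN)):
  pop: TP=56, FP=47+38+23=108, FN=30+27+25=82 → 112/302 = 0.3709
  classical: TP=155, FP=30+35+18=83, FN=47+47+56=150 → 310/543 = 0.5709
  hiphop: TP=183, FP=27+47+26=100, FN=38+35+24=97 → 366/563 = 0.6501
  metal: TP=281, FP=25+56+24=105, FN=23+18+26=67 → 562/734 = 0.7657
Weighted-F1 score = Σ (supportᵢ/N)·F1 scoreᵢ with N=1071: (138/1071)·0.3709 + (305/1071)·0.5709 + (280/1071)·0.6501 + (348/1071)·0.7657 = 0.629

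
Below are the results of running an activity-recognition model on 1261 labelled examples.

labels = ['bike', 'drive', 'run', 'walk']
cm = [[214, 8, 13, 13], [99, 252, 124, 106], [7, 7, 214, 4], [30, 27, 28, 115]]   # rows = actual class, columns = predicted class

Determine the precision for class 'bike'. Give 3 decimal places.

Treat 'bike' as positive and all other classes as negative.
precision = TP/(TP+FP).
bike: TP=214, FP=99+7+30=136 → 214/350 = 0.6114

0.611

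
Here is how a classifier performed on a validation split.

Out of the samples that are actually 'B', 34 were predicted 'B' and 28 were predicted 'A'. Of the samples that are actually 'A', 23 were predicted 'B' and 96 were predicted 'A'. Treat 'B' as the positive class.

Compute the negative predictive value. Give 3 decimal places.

0.774

NPV = TN/(TN+FN) = 96/(96+28) = 0.774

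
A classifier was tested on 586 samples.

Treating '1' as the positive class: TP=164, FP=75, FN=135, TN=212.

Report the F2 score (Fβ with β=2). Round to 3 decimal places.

Fβ = (1+β²)·TP / ((1+β²)·TP + β²·FN + FP), with β²=4
= 5·164 / (5·164 + 4·135 + 75) = 0.571

0.571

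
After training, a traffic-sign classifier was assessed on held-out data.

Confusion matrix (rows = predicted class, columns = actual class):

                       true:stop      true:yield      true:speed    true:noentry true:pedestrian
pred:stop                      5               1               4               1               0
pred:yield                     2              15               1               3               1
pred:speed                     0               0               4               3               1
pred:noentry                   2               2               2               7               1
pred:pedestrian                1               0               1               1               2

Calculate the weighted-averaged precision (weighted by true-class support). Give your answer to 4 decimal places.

0.5386

Per-class precision (TP/(TP+FP)):
  stop: TP=5, FP=1+4+1+0=6 → 5/11 = 0.45455
  yield: TP=15, FP=2+1+3+1=7 → 15/22 = 0.68182
  speed: TP=4, FP=0+0+3+1=4 → 4/8 = 0.50000
  noentry: TP=7, FP=2+2+2+1=7 → 7/14 = 0.50000
  pedestrian: TP=2, FP=1+0+1+1=3 → 2/5 = 0.40000
Weighted-precision = Σ (supportᵢ/N)·precisionᵢ with N=60: (10/60)·0.45455 + (18/60)·0.68182 + (12/60)·0.50000 + (15/60)·0.50000 + (5/60)·0.40000 = 0.5386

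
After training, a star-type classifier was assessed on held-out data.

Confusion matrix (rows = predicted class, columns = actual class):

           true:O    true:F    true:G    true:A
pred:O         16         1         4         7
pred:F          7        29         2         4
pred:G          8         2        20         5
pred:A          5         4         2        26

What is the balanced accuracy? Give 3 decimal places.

0.646

Balanced accuracy = mean of per-class recall.
  O: recall = 16/36 = 0.4444
  F: recall = 29/36 = 0.8056
  G: recall = 20/28 = 0.7143
  A: recall = 26/42 = 0.6190
Mean = (0.4444 + 0.8056 + 0.7143 + 0.6190) / 4 = 0.646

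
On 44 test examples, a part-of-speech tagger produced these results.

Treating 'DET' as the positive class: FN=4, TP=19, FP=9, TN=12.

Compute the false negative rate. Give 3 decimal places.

0.174

FNR = FN/(FN+TP) = 4/(4+19) = 0.174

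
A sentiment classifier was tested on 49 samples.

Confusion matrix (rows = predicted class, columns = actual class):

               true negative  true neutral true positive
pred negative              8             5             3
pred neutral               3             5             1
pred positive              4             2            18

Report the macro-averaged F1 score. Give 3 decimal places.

0.592

Per-class F1 score (2·TP/(2·TP+FP+FN)):
  negative: TP=8, FP=5+3=8, FN=3+4=7 → 16/31 = 0.5161
  neutral: TP=5, FP=3+1=4, FN=5+2=7 → 10/21 = 0.4762
  positive: TP=18, FP=4+2=6, FN=3+1=4 → 36/46 = 0.7826
Macro-F1 score = mean = (0.5161 + 0.4762 + 0.7826) / 3 = 0.592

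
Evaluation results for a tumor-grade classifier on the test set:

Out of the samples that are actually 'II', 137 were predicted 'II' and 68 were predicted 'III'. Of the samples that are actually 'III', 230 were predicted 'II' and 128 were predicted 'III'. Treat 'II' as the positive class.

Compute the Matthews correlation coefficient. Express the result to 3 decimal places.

0.026

MCC = (TP·TN − FP·FN) / √((TP+FP)(TP+FN)(TN+FP)(TN+FN))
Numerator = 137·128 − 230·68 = 1896
Denominator = √(367·205·358·196) = √5279089480 = 72657.3429
MCC = 1896 / 72657.3429 = 0.026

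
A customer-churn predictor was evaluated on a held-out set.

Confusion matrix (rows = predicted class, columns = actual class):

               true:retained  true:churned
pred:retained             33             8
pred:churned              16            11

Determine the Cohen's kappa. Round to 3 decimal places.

0.224

Observed agreement pₒ = trace/N = 44/68 = 0.6471
Expected agreement pₑ = Σ (rowᵢ·colᵢ)/N² = (49·41 + 19·27)/68² = 0.5454
κ = (pₒ − pₑ)/(1 − pₑ) = (0.6471 − 0.5454)/(1 − 0.5454) = 0.224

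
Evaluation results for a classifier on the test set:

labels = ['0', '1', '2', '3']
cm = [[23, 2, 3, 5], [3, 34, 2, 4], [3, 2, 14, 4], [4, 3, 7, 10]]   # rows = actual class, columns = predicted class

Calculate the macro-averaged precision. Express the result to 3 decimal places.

0.625

Per-class precision (TP/(TP+FP)):
  0: TP=23, FP=3+3+4=10 → 23/33 = 0.6970
  1: TP=34, FP=2+2+3=7 → 34/41 = 0.8293
  2: TP=14, FP=3+2+7=12 → 14/26 = 0.5385
  3: TP=10, FP=5+4+4=13 → 10/23 = 0.4348
Macro-precision = mean = (0.6970 + 0.8293 + 0.5385 + 0.4348) / 4 = 0.625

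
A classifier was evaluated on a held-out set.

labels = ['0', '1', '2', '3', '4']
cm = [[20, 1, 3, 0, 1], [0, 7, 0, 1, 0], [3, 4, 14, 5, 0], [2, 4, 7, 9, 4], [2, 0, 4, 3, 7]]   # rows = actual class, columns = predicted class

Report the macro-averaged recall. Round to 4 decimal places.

Per-class recall (TP/(TP+FN)):
  0: TP=20, FN=1+3+0+1=5 → 20/25 = 0.80000
  1: TP=7, FN=0+0+1+0=1 → 7/8 = 0.87500
  2: TP=14, FN=3+4+5+0=12 → 14/26 = 0.53846
  3: TP=9, FN=2+4+7+4=17 → 9/26 = 0.34615
  4: TP=7, FN=2+0+4+3=9 → 7/16 = 0.43750
Macro-recall = mean = (0.80000 + 0.87500 + 0.53846 + 0.34615 + 0.43750) / 5 = 0.5994

0.5994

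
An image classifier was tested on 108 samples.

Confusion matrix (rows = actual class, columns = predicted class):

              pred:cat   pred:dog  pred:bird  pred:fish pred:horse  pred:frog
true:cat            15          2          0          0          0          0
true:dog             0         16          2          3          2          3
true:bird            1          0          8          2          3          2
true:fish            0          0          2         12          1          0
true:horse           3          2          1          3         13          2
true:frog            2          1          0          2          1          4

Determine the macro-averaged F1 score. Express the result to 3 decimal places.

Per-class F1 score (2·TP/(2·TP+FP+FN)):
  cat: TP=15, FP=0+1+0+3+2=6, FN=2+0+0+0+0=2 → 30/38 = 0.7895
  dog: TP=16, FP=2+0+0+2+1=5, FN=0+2+3+2+3=10 → 32/47 = 0.6809
  bird: TP=8, FP=0+2+2+1+0=5, FN=1+0+2+3+2=8 → 16/29 = 0.5517
  fish: TP=12, FP=0+3+2+3+2=10, FN=0+0+2+1+0=3 → 24/37 = 0.6486
  horse: TP=13, FP=0+2+3+1+1=7, FN=3+2+1+3+2=11 → 26/44 = 0.5909
  frog: TP=4, FP=0+3+2+0+2=7, FN=2+1+0+2+1=6 → 8/21 = 0.3810
Macro-F1 score = mean = (0.7895 + 0.6809 + 0.5517 + 0.6486 + 0.5909 + 0.3810) / 6 = 0.607

0.607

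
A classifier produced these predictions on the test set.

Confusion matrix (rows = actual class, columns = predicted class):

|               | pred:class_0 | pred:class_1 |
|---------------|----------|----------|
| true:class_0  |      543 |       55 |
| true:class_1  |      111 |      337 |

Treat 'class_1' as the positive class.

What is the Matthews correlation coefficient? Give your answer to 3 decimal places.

MCC = (TP·TN − FP·FN) / √((TP+FP)(TP+FN)(TN+FP)(TN+FN))
Numerator = 337·543 − 55·111 = 176886
Denominator = √(392·448·598·654) = √68682012672 = 262072.5332
MCC = 176886 / 262072.5332 = 0.675

0.675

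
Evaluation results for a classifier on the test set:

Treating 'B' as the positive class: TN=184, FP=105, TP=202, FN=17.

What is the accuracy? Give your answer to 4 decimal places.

0.7598

Accuracy = (TP+TN)/N = (202+184)/508 = 0.7598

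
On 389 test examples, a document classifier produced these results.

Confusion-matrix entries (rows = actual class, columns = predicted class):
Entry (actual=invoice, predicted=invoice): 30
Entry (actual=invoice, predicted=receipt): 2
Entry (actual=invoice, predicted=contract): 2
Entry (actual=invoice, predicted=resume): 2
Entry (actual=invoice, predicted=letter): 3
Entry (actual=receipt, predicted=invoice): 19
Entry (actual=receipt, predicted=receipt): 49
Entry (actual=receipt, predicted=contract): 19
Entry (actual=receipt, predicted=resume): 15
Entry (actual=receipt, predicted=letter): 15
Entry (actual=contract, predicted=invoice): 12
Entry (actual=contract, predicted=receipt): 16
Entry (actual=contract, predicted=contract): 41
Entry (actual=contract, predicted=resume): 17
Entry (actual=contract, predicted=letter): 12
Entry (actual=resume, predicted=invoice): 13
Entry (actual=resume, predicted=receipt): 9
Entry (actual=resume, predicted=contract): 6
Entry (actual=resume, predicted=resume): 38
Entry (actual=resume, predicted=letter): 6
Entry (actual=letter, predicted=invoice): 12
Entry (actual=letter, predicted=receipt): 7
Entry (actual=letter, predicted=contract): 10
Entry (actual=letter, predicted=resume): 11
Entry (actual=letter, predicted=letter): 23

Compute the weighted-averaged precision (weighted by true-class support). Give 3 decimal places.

0.493

Per-class precision (TP/(TP+FP)):
  invoice: TP=30, FP=19+12+13+12=56 → 30/86 = 0.3488
  receipt: TP=49, FP=2+16+9+7=34 → 49/83 = 0.5904
  contract: TP=41, FP=2+19+6+10=37 → 41/78 = 0.5256
  resume: TP=38, FP=2+15+17+11=45 → 38/83 = 0.4578
  letter: TP=23, FP=3+15+12+6=36 → 23/59 = 0.3898
Weighted-precision = Σ (supportᵢ/N)·precisionᵢ with N=389: (39/389)·0.3488 + (117/389)·0.5904 + (98/389)·0.5256 + (72/389)·0.4578 + (63/389)·0.3898 = 0.493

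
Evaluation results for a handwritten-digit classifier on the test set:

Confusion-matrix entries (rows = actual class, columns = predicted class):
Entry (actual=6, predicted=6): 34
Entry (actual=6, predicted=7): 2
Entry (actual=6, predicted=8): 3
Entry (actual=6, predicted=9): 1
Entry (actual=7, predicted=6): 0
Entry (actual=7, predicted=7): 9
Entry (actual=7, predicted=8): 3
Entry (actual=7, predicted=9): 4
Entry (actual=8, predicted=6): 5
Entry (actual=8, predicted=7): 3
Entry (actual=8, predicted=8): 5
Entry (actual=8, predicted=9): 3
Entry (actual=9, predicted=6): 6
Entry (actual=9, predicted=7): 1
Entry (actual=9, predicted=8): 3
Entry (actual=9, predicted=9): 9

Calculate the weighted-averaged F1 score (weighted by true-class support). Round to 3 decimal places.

0.617

Per-class F1 score (2·TP/(2·TP+FP+FN)):
  6: TP=34, FP=0+5+6=11, FN=2+3+1=6 → 68/85 = 0.8000
  7: TP=9, FP=2+3+1=6, FN=0+3+4=7 → 18/31 = 0.5806
  8: TP=5, FP=3+3+3=9, FN=5+3+3=11 → 10/30 = 0.3333
  9: TP=9, FP=1+4+3=8, FN=6+1+3=10 → 18/36 = 0.5000
Weighted-F1 score = Σ (supportᵢ/N)·F1 scoreᵢ with N=91: (40/91)·0.8000 + (16/91)·0.5806 + (16/91)·0.3333 + (19/91)·0.5000 = 0.617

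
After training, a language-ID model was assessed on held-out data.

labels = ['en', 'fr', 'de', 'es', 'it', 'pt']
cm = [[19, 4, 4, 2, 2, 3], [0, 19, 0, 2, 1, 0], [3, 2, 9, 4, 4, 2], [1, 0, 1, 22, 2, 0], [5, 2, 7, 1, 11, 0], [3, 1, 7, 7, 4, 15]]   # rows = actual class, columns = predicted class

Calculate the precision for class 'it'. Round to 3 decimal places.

Treat 'it' as positive and all other classes as negative.
precision = TP/(TP+FP).
it: TP=11, FP=2+1+4+2+4=13 → 11/24 = 0.4583

0.458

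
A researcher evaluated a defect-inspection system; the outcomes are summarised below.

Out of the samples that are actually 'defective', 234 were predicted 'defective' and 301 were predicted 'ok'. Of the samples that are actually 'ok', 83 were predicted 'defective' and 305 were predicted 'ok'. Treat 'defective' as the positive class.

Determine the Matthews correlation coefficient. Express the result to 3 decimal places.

0.232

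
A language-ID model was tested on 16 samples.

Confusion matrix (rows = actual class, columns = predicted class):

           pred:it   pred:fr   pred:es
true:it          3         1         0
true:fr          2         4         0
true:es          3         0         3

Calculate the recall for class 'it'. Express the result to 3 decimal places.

0.750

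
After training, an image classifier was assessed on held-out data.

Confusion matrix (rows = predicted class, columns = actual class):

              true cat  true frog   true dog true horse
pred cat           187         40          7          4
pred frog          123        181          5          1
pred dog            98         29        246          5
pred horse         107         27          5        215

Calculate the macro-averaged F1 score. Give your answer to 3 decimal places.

0.656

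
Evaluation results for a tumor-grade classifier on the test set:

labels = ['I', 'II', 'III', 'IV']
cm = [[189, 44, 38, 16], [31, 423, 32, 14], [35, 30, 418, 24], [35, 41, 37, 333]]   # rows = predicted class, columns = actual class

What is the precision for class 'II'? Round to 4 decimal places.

0.8460

Take TP from the diagonal, FP from the rest of the 'II' prediction marginal, FN from the rest of the 'II' actual marginal.
precision = TP/(TP+FP).
II: TP=423, FP=31+32+14=77 → 423/500 = 0.84600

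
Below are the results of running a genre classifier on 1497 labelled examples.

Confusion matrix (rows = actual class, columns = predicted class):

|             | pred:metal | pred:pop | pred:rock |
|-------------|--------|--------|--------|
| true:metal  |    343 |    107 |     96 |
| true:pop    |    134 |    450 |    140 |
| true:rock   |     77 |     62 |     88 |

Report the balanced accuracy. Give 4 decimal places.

0.5458

Balanced accuracy = mean of per-class recall.
  metal: recall = 343/546 = 0.62821
  pop: recall = 450/724 = 0.62155
  rock: recall = 88/227 = 0.38767
Mean = (0.62821 + 0.62155 + 0.38767) / 3 = 0.5458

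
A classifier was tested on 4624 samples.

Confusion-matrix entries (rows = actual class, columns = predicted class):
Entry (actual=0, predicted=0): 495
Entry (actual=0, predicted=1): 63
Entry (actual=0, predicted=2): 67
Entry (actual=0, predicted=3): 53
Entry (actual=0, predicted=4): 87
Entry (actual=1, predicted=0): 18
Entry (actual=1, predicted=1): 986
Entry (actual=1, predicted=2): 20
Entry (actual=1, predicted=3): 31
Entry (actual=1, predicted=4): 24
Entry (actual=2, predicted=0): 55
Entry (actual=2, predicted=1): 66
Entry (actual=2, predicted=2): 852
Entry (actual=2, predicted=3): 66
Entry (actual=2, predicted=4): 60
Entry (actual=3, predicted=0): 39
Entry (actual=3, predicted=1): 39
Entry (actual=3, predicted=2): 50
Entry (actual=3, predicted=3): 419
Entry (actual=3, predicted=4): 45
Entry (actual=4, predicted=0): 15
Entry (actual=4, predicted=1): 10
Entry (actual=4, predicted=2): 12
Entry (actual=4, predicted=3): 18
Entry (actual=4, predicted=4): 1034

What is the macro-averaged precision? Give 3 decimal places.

0.807

Per-class precision (TP/(TP+FP)):
  0: TP=495, FP=18+55+39+15=127 → 495/622 = 0.7958
  1: TP=986, FP=63+66+39+10=178 → 986/1164 = 0.8471
  2: TP=852, FP=67+20+50+12=149 → 852/1001 = 0.8511
  3: TP=419, FP=53+31+66+18=168 → 419/587 = 0.7138
  4: TP=1034, FP=87+24+60+45=216 → 1034/1250 = 0.8272
Macro-precision = mean = (0.7958 + 0.8471 + 0.8511 + 0.7138 + 0.8272) / 5 = 0.807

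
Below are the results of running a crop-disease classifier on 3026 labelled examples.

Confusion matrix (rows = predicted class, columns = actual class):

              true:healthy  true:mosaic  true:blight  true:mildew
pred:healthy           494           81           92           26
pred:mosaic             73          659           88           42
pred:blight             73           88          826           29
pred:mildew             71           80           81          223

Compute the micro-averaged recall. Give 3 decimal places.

0.728

Micro-averaging pools counts across classes: ΣTP=2202, ΣFP=824, ΣFN=824.
Micro-recall = TP/(TP+FN) on pooled counts = 0.728 (equals overall accuracy in single-label multiclass).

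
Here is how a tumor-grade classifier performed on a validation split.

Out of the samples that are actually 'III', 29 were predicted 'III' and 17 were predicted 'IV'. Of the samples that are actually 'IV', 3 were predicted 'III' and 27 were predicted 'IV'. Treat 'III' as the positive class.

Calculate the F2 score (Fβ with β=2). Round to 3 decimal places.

0.671

Fβ = (1+β²)·TP / ((1+β²)·TP + β²·FN + FP), with β²=4
= 5·29 / (5·29 + 4·17 + 3) = 0.671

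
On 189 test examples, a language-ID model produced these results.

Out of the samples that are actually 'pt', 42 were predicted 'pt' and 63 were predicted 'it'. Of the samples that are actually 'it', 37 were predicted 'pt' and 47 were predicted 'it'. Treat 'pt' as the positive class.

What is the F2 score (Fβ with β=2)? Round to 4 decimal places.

0.4208

Fβ = (1+β²)·TP / ((1+β²)·TP + β²·FN + FP), with β²=4
= 5·42 / (5·42 + 4·63 + 37) = 0.4208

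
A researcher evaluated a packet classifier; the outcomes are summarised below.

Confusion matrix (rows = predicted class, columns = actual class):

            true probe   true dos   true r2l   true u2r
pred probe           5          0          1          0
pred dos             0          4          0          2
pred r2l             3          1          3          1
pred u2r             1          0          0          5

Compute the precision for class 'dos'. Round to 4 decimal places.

0.6667

One-vs-rest for 'dos': TP = diagonal; FP = other classes predicted 'dos'; FN = 'dos' predicted as other.
precision = TP/(TP+FP).
dos: TP=4, FP=0+0+2=2 → 4/6 = 0.66667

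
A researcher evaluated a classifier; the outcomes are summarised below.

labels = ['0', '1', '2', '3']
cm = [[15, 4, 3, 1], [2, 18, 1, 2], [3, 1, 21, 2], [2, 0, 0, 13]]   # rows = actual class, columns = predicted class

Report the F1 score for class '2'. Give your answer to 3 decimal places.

0.808

One-vs-rest for '2': TP = diagonal; FP = other classes predicted '2'; FN = '2' predicted as other.
F1 score = 2·TP/(2·TP+FP+FN).
2: TP=21, FP=3+1+0=4, FN=3+1+2=6 → 42/52 = 0.8077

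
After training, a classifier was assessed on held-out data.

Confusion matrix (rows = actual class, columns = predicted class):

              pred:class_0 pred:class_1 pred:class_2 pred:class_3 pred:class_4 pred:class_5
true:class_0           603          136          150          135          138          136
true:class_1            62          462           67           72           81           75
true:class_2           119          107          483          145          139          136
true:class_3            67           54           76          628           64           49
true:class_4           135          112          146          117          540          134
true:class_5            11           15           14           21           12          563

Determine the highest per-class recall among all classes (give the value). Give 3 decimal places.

0.885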